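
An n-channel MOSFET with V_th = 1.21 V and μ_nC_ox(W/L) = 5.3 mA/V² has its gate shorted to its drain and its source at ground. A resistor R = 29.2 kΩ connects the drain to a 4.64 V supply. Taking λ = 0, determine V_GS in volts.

V_GS = 1.41 V

With gate tied to drain, V_GS = V_DS ≥ V_GS − V_th, so the device is in saturation.
KCL at the drain: ½ k_n (V_GS − V_th)² = (V_DD − V_GS)/R.
Let x = V_GS − 1.21. Then 77.4 x² + x − 3.43 = 0, giving x = 0.204 V (positive root), so V_GS = 1.41 V.
I_D = (V_DD − V_GS)/R = (4.64 − 1.41) / 29.2 = 0.11 mA.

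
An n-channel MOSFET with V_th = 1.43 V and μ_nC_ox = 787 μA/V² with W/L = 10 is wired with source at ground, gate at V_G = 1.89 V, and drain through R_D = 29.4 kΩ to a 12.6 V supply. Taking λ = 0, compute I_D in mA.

I_D = 0.424 mA

V_GS = V_G = 1.89 V, so V_ov = 1.89 − 1.43 = 0.46 V.
k_n = μ_nC_ox · (W/L) = 7.87 mA/V².
Assume saturation: I_D = ½ k_n V_ov² = 0.5 × 7.87 × 0.46² = 0.833 mA, giving V_DS = V_DD − I_D R_D = 12.6 − 0.833 × 29.4 = -11.9 V.
But -11.9 V < V_ov = 0.46 V, so the device is actually in triode.
In triode I_D = k_n[V_ov V_DS − ½ V_DS²] and I_D = (V_DD − V_DS)/R_D. Equating: 116 V_DS² − 107.4 V_DS + 12.6 = 0, giving V_DS = 0.138 V (the root below V_ov).
I_D = (12.6 − 0.138) / 29.4 = 0.424 mA.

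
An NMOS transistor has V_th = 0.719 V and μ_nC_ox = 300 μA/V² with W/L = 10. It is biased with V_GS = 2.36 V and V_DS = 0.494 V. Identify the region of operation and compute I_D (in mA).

Triode; I_D = 2.07 mA

k_n = μ_nC_ox · (W/L) = 3 mA/V².
V_ov = V_GS − V_th = 2.36 − 0.719 = 1.64 V.
Since V_DS = 0.494 V < V_ov = 1.64 V, the device is in the triode region.
I_D = k_n [V_ov · V_DS − ½ V_DS²] = 3 × [1.64 × 0.494 − 0.5 × 0.494²] = 2.07 mA.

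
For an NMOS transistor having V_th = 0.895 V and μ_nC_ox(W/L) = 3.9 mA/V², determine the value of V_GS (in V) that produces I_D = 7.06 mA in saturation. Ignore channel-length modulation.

In saturation I_D = ½ k_n (V_GS − V_th)², so V_GS − V_th = √(2 I_D / k_n) = √(2 × 7.06 / 3.9) = 1.9 V.
V_GS = 0.895 + 1.9 = 2.8 V.

V_GS = 2.80 V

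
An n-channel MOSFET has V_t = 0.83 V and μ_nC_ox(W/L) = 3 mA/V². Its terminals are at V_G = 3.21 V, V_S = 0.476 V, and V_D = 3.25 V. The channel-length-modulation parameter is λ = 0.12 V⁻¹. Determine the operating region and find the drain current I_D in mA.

V_GS = V_G − V_S = 3.21 − 0.476 = 2.73 V; V_DS = V_D − V_S = 3.25 − 0.476 = 2.77 V.
V_ov = V_GS − V_t = 2.73 − 0.83 = 1.9 V.
Since V_DS = 2.77 V ≥ V_ov = 1.9 V, the device is in saturation.
I_D = ½ k_n V_ov² (1 + λ V_DS) = 0.5 × 3 × 1.9² × (1 + 0.12 × 2.77) = 7.25 mA.

Saturation; I_D = 7.25 mA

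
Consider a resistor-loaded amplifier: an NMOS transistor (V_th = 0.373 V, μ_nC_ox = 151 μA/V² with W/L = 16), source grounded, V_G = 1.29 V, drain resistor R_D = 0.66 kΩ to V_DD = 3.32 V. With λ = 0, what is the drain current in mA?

V_GS = V_G = 1.29 V, so V_ov = 1.29 − 0.373 = 0.917 V.
k_n = μ_nC_ox · (W/L) = 2.416 mA/V².
Assume saturation: I_D = ½ k_n V_ov² = 0.5 × 2.416 × 0.917² = 1.02 mA, giving V_DS = V_DD − I_D R_D = 3.32 − 1.02 × 0.66 = 2.65 V.
V_DS = 2.65 V ≥ V_ov = 0.917 V, confirming saturation.

I_D = 1.02 mA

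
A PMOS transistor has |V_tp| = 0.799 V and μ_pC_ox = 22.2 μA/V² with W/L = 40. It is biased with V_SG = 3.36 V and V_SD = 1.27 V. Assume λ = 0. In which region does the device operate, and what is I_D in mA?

Triode; I_D = 2.17 mA

k_p = μ_pC_ox · (W/L) = 0.888 mA/V².
V_ov = V_SG − |V_tp| = 3.36 − 0.799 = 2.56 V.
Since V_SD = 1.27 V < V_ov = 2.56 V, the device is in the triode region.
I_D = k_p [V_ov · V_SD − ½ V_SD²] = 0.888 × [2.56 × 1.27 − 0.5 × 1.27²] = 2.17 mA.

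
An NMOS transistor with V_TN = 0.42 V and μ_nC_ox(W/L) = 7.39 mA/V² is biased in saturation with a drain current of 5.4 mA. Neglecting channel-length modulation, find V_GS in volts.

In saturation I_D = ½ k_n (V_GS − V_TN)², so V_GS − V_TN = √(2 I_D / k_n) = √(2 × 5.4 / 7.39) = 1.21 V.
V_GS = 0.42 + 1.21 = 1.63 V.

V_GS = 1.63 V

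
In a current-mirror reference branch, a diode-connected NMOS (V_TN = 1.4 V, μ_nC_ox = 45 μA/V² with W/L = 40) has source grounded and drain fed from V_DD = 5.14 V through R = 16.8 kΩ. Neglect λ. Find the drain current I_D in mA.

With gate tied to drain, V_GS = V_DS ≥ V_GS − V_TN, so the device is in saturation.
k_n = μ_nC_ox · (W/L) = 1.8 mA/V².
KCL at the drain: ½ k_n (V_GS − V_TN)² = (V_DD − V_GS)/R.
Let x = V_GS − 1.4. Then 15.1 x² + x − 3.74 = 0, giving x = 0.465 V (positive root), so V_GS = 1.87 V.
I_D = (V_DD − V_GS)/R = (5.14 − 1.87) / 16.8 = 0.195 mA.

I_D = 0.195 mA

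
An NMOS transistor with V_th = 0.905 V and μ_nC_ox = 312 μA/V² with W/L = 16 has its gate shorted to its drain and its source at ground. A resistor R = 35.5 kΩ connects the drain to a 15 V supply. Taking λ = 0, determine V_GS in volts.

V_GS = 1.30 V

With gate tied to drain, V_GS = V_DS ≥ V_GS − V_th, so the device is in saturation.
k_n = μ_nC_ox · (W/L) = 4.992 mA/V².
KCL at the drain: ½ k_n (V_GS − V_th)² = (V_DD − V_GS)/R.
Let x = V_GS − 0.905. Then 88.6 x² + x − 14.1 = 0, giving x = 0.393 V (positive root), so V_GS = 1.3 V.
I_D = (V_DD − V_GS)/R = (15 − 1.3) / 35.5 = 0.386 mA.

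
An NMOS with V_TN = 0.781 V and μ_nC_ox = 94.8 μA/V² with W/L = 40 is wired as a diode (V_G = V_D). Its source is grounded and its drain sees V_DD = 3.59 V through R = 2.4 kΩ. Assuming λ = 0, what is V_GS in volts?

With gate tied to drain, V_GS = V_DS ≥ V_GS − V_TN, so the device is in saturation.
k_n = μ_nC_ox · (W/L) = 3.792 mA/V².
KCL at the drain: ½ k_n (V_GS − V_TN)² = (V_DD − V_GS)/R.
Let x = V_GS − 0.781. Then 4.55 x² + x − 2.809 = 0, giving x = 0.683 V (positive root), so V_GS = 1.46 V.
I_D = (V_DD − V_GS)/R = (3.59 − 1.46) / 2.4 = 0.886 mA.

V_GS = 1.46 V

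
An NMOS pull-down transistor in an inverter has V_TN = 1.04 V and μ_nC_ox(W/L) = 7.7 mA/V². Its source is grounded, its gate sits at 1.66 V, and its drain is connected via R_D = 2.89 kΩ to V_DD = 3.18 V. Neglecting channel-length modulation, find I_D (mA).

I_D = 1.01 mA

V_GS = V_G = 1.66 V, so V_ov = 1.66 − 1.04 = 0.62 V.
Assume saturation: I_D = ½ k_n V_ov² = 0.5 × 7.7 × 0.62² = 1.48 mA, giving V_DS = V_DD − I_D R_D = 3.18 − 1.48 × 2.89 = -1.1 V.
But -1.1 V < V_ov = 0.62 V, so the device is actually in triode.
In triode I_D = k_n[V_ov V_DS − ½ V_DS²] and I_D = (V_DD − V_DS)/R_D. Equating: 11.1 V_DS² − 14.8 V_DS + 3.18 = 0, giving V_DS = 0.27 V (the root below V_ov).
I_D = (3.18 − 0.27) / 2.89 = 1.01 mA.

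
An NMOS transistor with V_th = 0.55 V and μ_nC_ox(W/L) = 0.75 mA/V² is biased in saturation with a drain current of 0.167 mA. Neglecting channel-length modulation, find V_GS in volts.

In saturation I_D = ½ k_n (V_GS − V_th)², so V_GS − V_th = √(2 I_D / k_n) = √(2 × 0.167 / 0.75) = 0.667 V.
V_GS = 0.55 + 0.667 = 1.22 V.

V_GS = 1.22 V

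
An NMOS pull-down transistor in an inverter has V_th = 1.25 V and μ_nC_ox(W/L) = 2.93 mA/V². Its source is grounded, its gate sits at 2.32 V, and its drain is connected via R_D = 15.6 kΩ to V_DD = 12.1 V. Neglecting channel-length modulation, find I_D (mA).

V_GS = V_G = 2.32 V, so V_ov = 2.32 − 1.25 = 1.07 V.
Assume saturation: I_D = ½ k_n V_ov² = 0.5 × 2.93 × 1.07² = 1.68 mA, giving V_DS = V_DD − I_D R_D = 12.1 − 1.68 × 15.6 = -14.1 V.
But -14.1 V < V_ov = 1.07 V, so the device is actually in triode.
In triode I_D = k_n[V_ov V_DS − ½ V_DS²] and I_D = (V_DD − V_DS)/R_D. Equating: 22.9 V_DS² − 49.91 V_DS + 12.1 = 0, giving V_DS = 0.278 V (the root below V_ov).
I_D = (12.1 − 0.278) / 15.6 = 0.758 mA.

I_D = 0.758 mA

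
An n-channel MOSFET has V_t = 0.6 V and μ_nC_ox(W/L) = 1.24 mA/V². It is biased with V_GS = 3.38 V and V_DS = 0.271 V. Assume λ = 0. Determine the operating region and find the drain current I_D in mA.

Triode; I_D = 0.889 mA

V_ov = V_GS − V_t = 3.38 − 0.6 = 2.78 V.
Since V_DS = 0.271 V < V_ov = 2.78 V, the device is in the triode region.
I_D = k_n [V_ov · V_DS − ½ V_DS²] = 1.24 × [2.78 × 0.271 − 0.5 × 0.271²] = 0.889 mA.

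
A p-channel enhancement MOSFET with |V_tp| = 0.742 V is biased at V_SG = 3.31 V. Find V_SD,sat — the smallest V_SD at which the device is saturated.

V_SD,sat = 2.57 V

The boundary between triode and saturation is V_SD = V_SG − |V_tp| = V_ov.
V_ov = 3.31 − 0.742 = 2.57 V.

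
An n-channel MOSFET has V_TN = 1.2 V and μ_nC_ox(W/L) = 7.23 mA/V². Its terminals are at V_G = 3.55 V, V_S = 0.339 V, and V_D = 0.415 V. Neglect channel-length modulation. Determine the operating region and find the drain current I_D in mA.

V_GS = V_G − V_S = 3.55 − 0.339 = 3.21 V; V_DS = V_D − V_S = 0.415 − 0.339 = 0.076 V.
V_ov = V_GS − V_TN = 3.21 − 1.2 = 2.01 V.
Since V_DS = 0.076 V < V_ov = 2.01 V, the device is in the triode region.
I_D = k_n [V_ov · V_DS − ½ V_DS²] = 7.23 × [2.01 × 0.076 − 0.5 × 0.076²] = 1.08 mA.

Triode; I_D = 1.08 mA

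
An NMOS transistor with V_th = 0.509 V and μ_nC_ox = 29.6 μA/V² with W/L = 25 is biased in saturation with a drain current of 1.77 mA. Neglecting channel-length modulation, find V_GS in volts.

V_GS = 2.70 V

k_n = μ_nC_ox · (W/L) = 0.74 mA/V².
In saturation I_D = ½ k_n (V_GS − V_th)², so V_GS − V_th = √(2 I_D / k_n) = √(2 × 1.77 / 0.74) = 2.19 V.
V_GS = 0.509 + 2.19 = 2.7 V.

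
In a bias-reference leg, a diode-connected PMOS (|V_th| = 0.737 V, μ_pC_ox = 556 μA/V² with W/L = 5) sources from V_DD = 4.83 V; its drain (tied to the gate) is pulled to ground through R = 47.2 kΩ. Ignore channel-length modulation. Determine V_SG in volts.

V_SG = 0.979 V

With gate tied to drain, V_SG = V_SD ≥ V_SG − |V_th|, so the device is in saturation.
k_p = μ_pC_ox · (W/L) = 2.78 mA/V².
KCL at the drain: ½ k_p (V_SG − |V_th|)² = (V_DD − V_SG)/R.
Let x = V_SG − 0.737. Then 65.6 x² + x − 4.093 = 0, giving x = 0.242 V (positive root), so V_SG = 0.979 V.
I_D = (V_DD − V_SG)/R = (4.83 − 0.979) / 47.2 = 0.0816 mA.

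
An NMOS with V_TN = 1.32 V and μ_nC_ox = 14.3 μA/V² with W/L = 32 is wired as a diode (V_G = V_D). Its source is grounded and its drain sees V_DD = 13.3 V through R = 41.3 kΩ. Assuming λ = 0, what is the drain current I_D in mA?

With gate tied to drain, V_GS = V_DS ≥ V_GS − V_TN, so the device is in saturation.
k_n = μ_nC_ox · (W/L) = 0.4576 mA/V².
KCL at the drain: ½ k_n (V_GS − V_TN)² = (V_DD − V_GS)/R.
Let x = V_GS − 1.32. Then 9.45 x² + x − 11.98 = 0, giving x = 1.07 V (positive root), so V_GS = 2.39 V.
I_D = (V_DD − V_GS)/R = (13.3 − 2.39) / 41.3 = 0.264 mA.

I_D = 0.264 mA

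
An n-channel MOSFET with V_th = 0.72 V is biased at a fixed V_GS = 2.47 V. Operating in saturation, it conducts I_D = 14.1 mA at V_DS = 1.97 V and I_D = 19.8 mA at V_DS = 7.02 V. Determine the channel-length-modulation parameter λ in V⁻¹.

λ = 0.0950 V⁻¹

With V_GS fixed, I_D ∝ (1 + λ V_DS) in saturation, so I_D2/I_D1 = (1 + λ V_DS2)/(1 + λ V_DS1).
19.8/14.1 = 1.404 = (1 + 7.02 λ)/(1 + 1.97 λ).
Solving: λ (I_D1 V_DS2 − I_D2 V_DS1) = I_D2 − I_D1, so λ = (19.8 − 14.1) / (14.1 × 7.02 − 19.8 × 1.97) = 5.7 / 60 = 0.095 V⁻¹.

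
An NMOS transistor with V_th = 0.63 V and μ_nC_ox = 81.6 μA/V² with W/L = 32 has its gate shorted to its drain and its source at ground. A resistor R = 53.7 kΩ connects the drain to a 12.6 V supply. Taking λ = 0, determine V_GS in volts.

With gate tied to drain, V_GS = V_DS ≥ V_GS − V_th, so the device is in saturation.
k_n = μ_nC_ox · (W/L) = 2.611 mA/V².
KCL at the drain: ½ k_n (V_GS − V_th)² = (V_DD − V_GS)/R.
Let x = V_GS − 0.63. Then 70.1 x² + x − 11.97 = 0, giving x = 0.406 V (positive root), so V_GS = 1.04 V.
I_D = (V_DD − V_GS)/R = (12.6 − 1.04) / 53.7 = 0.215 mA.

V_GS = 1.04 V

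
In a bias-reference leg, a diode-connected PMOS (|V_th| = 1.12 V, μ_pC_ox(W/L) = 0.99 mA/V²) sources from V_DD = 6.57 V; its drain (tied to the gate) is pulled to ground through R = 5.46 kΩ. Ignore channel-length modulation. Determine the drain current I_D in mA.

With gate tied to drain, V_SG = V_SD ≥ V_SG − |V_th|, so the device is in saturation.
KCL at the drain: ½ k_p (V_SG − |V_th|)² = (V_DD − V_SG)/R.
Let x = V_SG − 1.12. Then 2.7 x² + x − 5.45 = 0, giving x = 1.25 V (positive root), so V_SG = 2.37 V.
I_D = (V_DD − V_SG)/R = (6.57 − 2.37) / 5.46 = 0.77 mA.

I_D = 0.770 mA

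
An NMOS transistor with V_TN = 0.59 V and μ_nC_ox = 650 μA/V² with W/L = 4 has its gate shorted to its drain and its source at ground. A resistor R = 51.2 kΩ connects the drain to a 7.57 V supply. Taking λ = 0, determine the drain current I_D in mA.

With gate tied to drain, V_GS = V_DS ≥ V_GS − V_TN, so the device is in saturation.
k_n = μ_nC_ox · (W/L) = 2.6 mA/V².
KCL at the drain: ½ k_n (V_GS − V_TN)² = (V_DD − V_GS)/R.
Let x = V_GS − 0.59. Then 66.6 x² + x − 6.98 = 0, giving x = 0.316 V (positive root), so V_GS = 0.906 V.
I_D = (V_DD − V_GS)/R = (7.57 − 0.906) / 51.2 = 0.13 mA.

I_D = 0.130 mA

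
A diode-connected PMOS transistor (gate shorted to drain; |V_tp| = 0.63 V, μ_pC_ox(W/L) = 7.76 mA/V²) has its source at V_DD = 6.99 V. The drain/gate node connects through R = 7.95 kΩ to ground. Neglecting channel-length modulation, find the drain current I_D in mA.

With gate tied to drain, V_SG = V_SD ≥ V_SG − |V_tp|, so the device is in saturation.
KCL at the drain: ½ k_p (V_SG − |V_tp|)² = (V_DD − V_SG)/R.
Let x = V_SG − 0.63. Then 30.8 x² + x − 6.36 = 0, giving x = 0.438 V (positive root), so V_SG = 1.07 V.
I_D = (V_DD − V_SG)/R = (6.99 − 1.07) / 7.95 = 0.745 mA.

I_D = 0.745 mA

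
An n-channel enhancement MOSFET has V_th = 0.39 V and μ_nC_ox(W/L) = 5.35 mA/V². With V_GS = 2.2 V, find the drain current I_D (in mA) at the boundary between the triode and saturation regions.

I_D = 8.76 mA

At the boundary V_DS = V_ov = V_GS − V_th = 2.2 − 0.39 = 1.81 V.
I_D = ½ k_n V_ov² = 0.5 × 5.35 × 1.81² = 8.76 mA.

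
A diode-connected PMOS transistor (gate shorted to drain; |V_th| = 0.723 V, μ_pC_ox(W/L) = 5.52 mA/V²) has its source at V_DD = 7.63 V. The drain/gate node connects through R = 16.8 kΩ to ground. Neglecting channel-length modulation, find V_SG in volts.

With gate tied to drain, V_SG = V_SD ≥ V_SG − |V_th|, so the device is in saturation.
KCL at the drain: ½ k_p (V_SG − |V_th|)² = (V_DD − V_SG)/R.
Let x = V_SG − 0.723. Then 46.4 x² + x − 6.907 = 0, giving x = 0.375 V (positive root), so V_SG = 1.1 V.
I_D = (V_DD − V_SG)/R = (7.63 − 1.1) / 16.8 = 0.389 mA.

V_SG = 1.10 V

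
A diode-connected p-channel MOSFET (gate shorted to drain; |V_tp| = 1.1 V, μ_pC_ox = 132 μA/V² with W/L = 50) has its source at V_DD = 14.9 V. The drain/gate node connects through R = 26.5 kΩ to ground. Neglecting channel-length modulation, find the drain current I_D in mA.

With gate tied to drain, V_SG = V_SD ≥ V_SG − |V_tp|, so the device is in saturation.
k_p = μ_pC_ox · (W/L) = 6.6 mA/V².
KCL at the drain: ½ k_p (V_SG − |V_tp|)² = (V_DD − V_SG)/R.
Let x = V_SG − 1.1. Then 87.4 x² + x − 13.8 = 0, giving x = 0.392 V (positive root), so V_SG = 1.49 V.
I_D = (V_DD − V_SG)/R = (14.9 − 1.49) / 26.5 = 0.506 mA.

I_D = 0.506 mA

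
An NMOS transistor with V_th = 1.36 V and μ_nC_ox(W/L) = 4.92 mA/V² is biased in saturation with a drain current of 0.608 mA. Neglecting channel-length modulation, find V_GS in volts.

V_GS = 1.86 V

In saturation I_D = ½ k_n (V_GS − V_th)², so V_GS − V_th = √(2 I_D / k_n) = √(2 × 0.608 / 4.92) = 0.497 V.
V_GS = 1.36 + 0.497 = 1.86 V.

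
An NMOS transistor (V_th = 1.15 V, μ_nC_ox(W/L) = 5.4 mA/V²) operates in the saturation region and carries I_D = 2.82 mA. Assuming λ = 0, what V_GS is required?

In saturation I_D = ½ k_n (V_GS − V_th)², so V_GS − V_th = √(2 I_D / k_n) = √(2 × 2.82 / 5.4) = 1.02 V.
V_GS = 1.15 + 1.02 = 2.17 V.

V_GS = 2.17 V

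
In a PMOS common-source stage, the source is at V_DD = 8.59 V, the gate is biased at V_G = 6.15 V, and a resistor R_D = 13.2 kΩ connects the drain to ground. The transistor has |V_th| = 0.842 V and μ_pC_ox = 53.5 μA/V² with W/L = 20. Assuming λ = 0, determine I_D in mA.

I_D = 0.619 mA

V_SG = V_DD − V_G = 8.59 − 6.15 = 2.44 V, so V_ov = 2.44 − 0.842 = 1.6 V.
k_p = μ_pC_ox · (W/L) = 1.07 mA/V².
Assume saturation: I_D = ½ k_p V_ov² = 0.5 × 1.07 × 1.6² = 1.37 mA, giving V_SD = V_DD − I_D R_D = 8.59 − 1.37 × 13.2 = -9.44 V.
But -9.44 V < V_ov = 1.6 V, so the device is actually in triode.
In triode I_D = k_p[V_ov V_SD − ½ V_SD²] and I_D = (V_DD − V_SD)/R_D. Equating: 7.06 V_SD² − 23.57 V_SD + 8.59 = 0, giving V_SD = 0.416 V (the root below V_ov).
I_D = (8.59 − 0.416) / 13.2 = 0.619 mA.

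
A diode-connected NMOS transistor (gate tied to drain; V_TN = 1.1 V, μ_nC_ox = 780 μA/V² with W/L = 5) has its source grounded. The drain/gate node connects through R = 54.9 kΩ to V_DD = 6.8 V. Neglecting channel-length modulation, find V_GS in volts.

V_GS = 1.33 V

With gate tied to drain, V_GS = V_DS ≥ V_GS − V_TN, so the device is in saturation.
k_n = μ_nC_ox · (W/L) = 3.9 mA/V².
KCL at the drain: ½ k_n (V_GS − V_TN)² = (V_DD − V_GS)/R.
Let x = V_GS − 1.1. Then 107 x² + x − 5.7 = 0, giving x = 0.226 V (positive root), so V_GS = 1.33 V.
I_D = (V_DD − V_GS)/R = (6.8 − 1.33) / 54.9 = 0.0997 mA.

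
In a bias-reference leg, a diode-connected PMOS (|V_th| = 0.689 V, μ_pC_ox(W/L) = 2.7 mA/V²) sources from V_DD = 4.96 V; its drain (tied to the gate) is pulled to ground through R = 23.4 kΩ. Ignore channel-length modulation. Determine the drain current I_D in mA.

I_D = 0.167 mA

With gate tied to drain, V_SG = V_SD ≥ V_SG − |V_th|, so the device is in saturation.
KCL at the drain: ½ k_p (V_SG − |V_th|)² = (V_DD − V_SG)/R.
Let x = V_SG − 0.689. Then 31.6 x² + x − 4.271 = 0, giving x = 0.352 V (positive root), so V_SG = 1.04 V.
I_D = (V_DD − V_SG)/R = (4.96 − 1.04) / 23.4 = 0.167 mA.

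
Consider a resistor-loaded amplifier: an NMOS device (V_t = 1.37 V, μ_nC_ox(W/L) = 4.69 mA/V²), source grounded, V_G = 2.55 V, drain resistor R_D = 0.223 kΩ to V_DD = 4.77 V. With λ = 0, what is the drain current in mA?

V_GS = V_G = 2.55 V, so V_ov = 2.55 − 1.37 = 1.18 V.
Assume saturation: I_D = ½ k_n V_ov² = 0.5 × 4.69 × 1.18² = 3.27 mA, giving V_DS = V_DD − I_D R_D = 4.77 − 3.27 × 0.223 = 4.04 V.
V_DS = 4.04 V ≥ V_ov = 1.18 V, confirming saturation.

I_D = 3.27 mA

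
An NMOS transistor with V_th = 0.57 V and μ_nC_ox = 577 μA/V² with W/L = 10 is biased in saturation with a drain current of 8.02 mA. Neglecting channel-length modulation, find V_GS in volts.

k_n = μ_nC_ox · (W/L) = 5.77 mA/V².
In saturation I_D = ½ k_n (V_GS − V_th)², so V_GS − V_th = √(2 I_D / k_n) = √(2 × 8.02 / 5.77) = 1.67 V.
V_GS = 0.57 + 1.67 = 2.24 V.

V_GS = 2.24 V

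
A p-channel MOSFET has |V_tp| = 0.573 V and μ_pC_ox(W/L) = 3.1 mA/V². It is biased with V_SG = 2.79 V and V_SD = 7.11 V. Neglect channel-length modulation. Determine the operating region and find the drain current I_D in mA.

Saturation; I_D = 7.62 mA

V_ov = V_SG − |V_tp| = 2.79 − 0.573 = 2.22 V.
Since V_SD = 7.11 V ≥ V_ov = 2.22 V, the device is in saturation.
I_D = ½ k_p V_ov² = 0.5 × 3.1 × 2.22² = 7.62 mA.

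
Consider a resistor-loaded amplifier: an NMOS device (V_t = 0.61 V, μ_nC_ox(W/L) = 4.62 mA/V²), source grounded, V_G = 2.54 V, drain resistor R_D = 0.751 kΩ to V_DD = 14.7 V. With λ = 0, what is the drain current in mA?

V_GS = V_G = 2.54 V, so V_ov = 2.54 − 0.61 = 1.93 V.
Assume saturation: I_D = ½ k_n V_ov² = 0.5 × 4.62 × 1.93² = 8.6 mA, giving V_DS = V_DD − I_D R_D = 14.7 − 8.6 × 0.751 = 8.24 V.
V_DS = 8.24 V ≥ V_ov = 1.93 V, confirming saturation.

I_D = 8.60 mA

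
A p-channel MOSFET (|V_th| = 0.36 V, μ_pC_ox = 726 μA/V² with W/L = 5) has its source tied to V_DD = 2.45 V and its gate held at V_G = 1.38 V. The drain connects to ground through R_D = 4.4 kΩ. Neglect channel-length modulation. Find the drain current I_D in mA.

I_D = 0.504 mA

V_SG = V_DD − V_G = 2.45 − 1.38 = 1.07 V, so V_ov = 1.07 − 0.36 = 0.71 V.
k_p = μ_pC_ox · (W/L) = 3.63 mA/V².
Assume saturation: I_D = ½ k_p V_ov² = 0.5 × 3.63 × 0.71² = 0.915 mA, giving V_SD = V_DD − I_D R_D = 2.45 − 0.915 × 4.4 = -1.58 V.
But -1.58 V < V_ov = 0.71 V, so the device is actually in triode.
In triode I_D = k_p[V_ov V_SD − ½ V_SD²] and I_D = (V_DD − V_SD)/R_D. Equating: 7.99 V_SD² − 12.34 V_SD + 2.45 = 0, giving V_SD = 0.234 V (the root below V_ov).
I_D = (2.45 − 0.234) / 4.4 = 0.504 mA.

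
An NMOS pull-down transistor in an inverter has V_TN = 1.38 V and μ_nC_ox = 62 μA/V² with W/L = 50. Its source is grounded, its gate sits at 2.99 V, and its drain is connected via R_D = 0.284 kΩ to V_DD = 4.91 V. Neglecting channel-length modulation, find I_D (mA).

V_GS = V_G = 2.99 V, so V_ov = 2.99 − 1.38 = 1.61 V.
k_n = μ_nC_ox · (W/L) = 3.1 mA/V².
Assume saturation: I_D = ½ k_n V_ov² = 0.5 × 3.1 × 1.61² = 4.02 mA, giving V_DS = V_DD − I_D R_D = 4.91 − 4.02 × 0.284 = 3.77 V.
V_DS = 3.77 V ≥ V_ov = 1.61 V, confirming saturation.

I_D = 4.02 mA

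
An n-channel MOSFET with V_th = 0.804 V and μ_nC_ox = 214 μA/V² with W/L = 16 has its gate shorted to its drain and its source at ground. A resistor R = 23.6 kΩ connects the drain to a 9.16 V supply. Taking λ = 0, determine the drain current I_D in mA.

With gate tied to drain, V_GS = V_DS ≥ V_GS − V_th, so the device is in saturation.
k_n = μ_nC_ox · (W/L) = 3.424 mA/V².
KCL at the drain: ½ k_n (V_GS − V_th)² = (V_DD − V_GS)/R.
Let x = V_GS − 0.804. Then 40.4 x² + x − 8.356 = 0, giving x = 0.443 V (positive root), so V_GS = 1.25 V.
I_D = (V_DD − V_GS)/R = (9.16 − 1.25) / 23.6 = 0.335 mA.

I_D = 0.335 mA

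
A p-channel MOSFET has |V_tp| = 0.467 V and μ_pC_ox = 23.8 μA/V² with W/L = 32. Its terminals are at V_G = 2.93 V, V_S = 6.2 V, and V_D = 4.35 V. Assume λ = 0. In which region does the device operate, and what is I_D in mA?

Triode; I_D = 2.65 mA

V_SG = V_S − V_G = 6.2 − 2.93 = 3.27 V; V_SD = V_S − V_D = 6.2 − 4.35 = 1.85 V.
k_p = μ_pC_ox · (W/L) = 0.7616 mA/V².
V_ov = V_SG − |V_tp| = 3.27 − 0.467 = 2.8 V.
Since V_SD = 1.85 V < V_ov = 2.8 V, the device is in the triode region.
I_D = k_p [V_ov · V_SD − ½ V_SD²] = 0.7616 × [2.8 × 1.85 − 0.5 × 1.85²] = 2.65 mA.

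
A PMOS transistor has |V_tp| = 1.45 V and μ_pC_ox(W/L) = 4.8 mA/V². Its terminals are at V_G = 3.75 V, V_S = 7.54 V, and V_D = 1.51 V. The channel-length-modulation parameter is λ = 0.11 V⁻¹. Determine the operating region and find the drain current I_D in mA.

Saturation; I_D = 21.9 mA

V_SG = V_S − V_G = 7.54 − 3.75 = 3.79 V; V_SD = V_S − V_D = 7.54 − 1.51 = 6.03 V.
V_ov = V_SG − |V_tp| = 3.79 − 1.45 = 2.34 V.
Since V_SD = 6.03 V ≥ V_ov = 2.34 V, the device is in saturation.
I_D = ½ k_p V_ov² (1 + λ V_SD) = 0.5 × 4.8 × 2.34² × (1 + 0.11 × 6.03) = 21.9 mA.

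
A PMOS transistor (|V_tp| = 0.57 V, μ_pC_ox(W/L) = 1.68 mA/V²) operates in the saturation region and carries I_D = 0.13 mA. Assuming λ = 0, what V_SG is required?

V_SG = 0.963 V

In saturation I_D = ½ k_p (V_SG − |V_tp|)², so V_SG − |V_tp| = √(2 I_D / k_p) = √(2 × 0.13 / 1.68) = 0.393 V.
V_SG = 0.57 + 0.393 = 0.963 V.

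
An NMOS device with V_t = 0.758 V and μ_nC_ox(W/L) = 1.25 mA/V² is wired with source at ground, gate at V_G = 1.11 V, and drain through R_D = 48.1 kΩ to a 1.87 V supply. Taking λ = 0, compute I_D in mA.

I_D = 0.0369 mA

V_GS = V_G = 1.11 V, so V_ov = 1.11 − 0.758 = 0.352 V.
Assume saturation: I_D = ½ k_n V_ov² = 0.5 × 1.25 × 0.352² = 0.0774 mA, giving V_DS = V_DD − I_D R_D = 1.87 − 0.0774 × 48.1 = -1.85 V.
But -1.85 V < V_ov = 0.352 V, so the device is actually in triode.
In triode I_D = k_n[V_ov V_DS − ½ V_DS²] and I_D = (V_DD − V_DS)/R_D. Equating: 30.1 V_DS² − 22.16 V_DS + 1.87 = 0, giving V_DS = 0.0972 V (the root below V_ov).
I_D = (1.87 − 0.0972) / 48.1 = 0.0369 mA.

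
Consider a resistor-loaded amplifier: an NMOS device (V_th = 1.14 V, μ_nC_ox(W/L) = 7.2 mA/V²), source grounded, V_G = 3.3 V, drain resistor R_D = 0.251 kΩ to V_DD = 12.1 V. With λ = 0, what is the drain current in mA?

V_GS = V_G = 3.3 V, so V_ov = 3.3 − 1.14 = 2.16 V.
Assume saturation: I_D = ½ k_n V_ov² = 0.5 × 7.2 × 2.16² = 16.8 mA, giving V_DS = V_DD − I_D R_D = 12.1 − 16.8 × 0.251 = 7.88 V.
V_DS = 7.88 V ≥ V_ov = 2.16 V, confirming saturation.

I_D = 16.8 mA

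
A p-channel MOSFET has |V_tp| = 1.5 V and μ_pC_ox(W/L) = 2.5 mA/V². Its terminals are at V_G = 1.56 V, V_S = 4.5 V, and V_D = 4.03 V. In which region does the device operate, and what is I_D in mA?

Triode; I_D = 1.42 mA

V_SG = V_S − V_G = 4.5 − 1.56 = 2.94 V; V_SD = V_S − V_D = 4.5 − 4.03 = 0.47 V.
V_ov = V_SG − |V_tp| = 2.94 − 1.5 = 1.44 V.
Since V_SD = 0.47 V < V_ov = 1.44 V, the device is in the triode region.
I_D = k_p [V_ov · V_SD − ½ V_SD²] = 2.5 × [1.44 × 0.47 − 0.5 × 0.47²] = 1.42 mA.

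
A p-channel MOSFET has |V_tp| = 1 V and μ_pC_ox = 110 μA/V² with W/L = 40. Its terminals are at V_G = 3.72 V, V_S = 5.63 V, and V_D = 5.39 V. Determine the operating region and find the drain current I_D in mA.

Triode; I_D = 0.834 mA

V_SG = V_S − V_G = 5.63 − 3.72 = 1.91 V; V_SD = V_S − V_D = 5.63 − 5.39 = 0.24 V.
k_p = μ_pC_ox · (W/L) = 4.4 mA/V².
V_ov = V_SG − |V_tp| = 1.91 − 1 = 0.91 V.
Since V_SD = 0.24 V < V_ov = 0.91 V, the device is in the triode region.
I_D = k_p [V_ov · V_SD − ½ V_SD²] = 4.4 × [0.91 × 0.24 − 0.5 × 0.24²] = 0.834 mA.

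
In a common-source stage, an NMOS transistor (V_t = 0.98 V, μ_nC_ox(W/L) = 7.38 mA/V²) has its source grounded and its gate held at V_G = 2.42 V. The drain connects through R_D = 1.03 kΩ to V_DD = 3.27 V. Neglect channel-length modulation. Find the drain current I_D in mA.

I_D = 2.88 mA

V_GS = V_G = 2.42 V, so V_ov = 2.42 − 0.98 = 1.44 V.
Assume saturation: I_D = ½ k_n V_ov² = 0.5 × 7.38 × 1.44² = 7.65 mA, giving V_DS = V_DD − I_D R_D = 3.27 − 7.65 × 1.03 = -4.61 V.
But -4.61 V < V_ov = 1.44 V, so the device is actually in triode.
In triode I_D = k_n[V_ov V_DS − ½ V_DS²] and I_D = (V_DD − V_DS)/R_D. Equating: 3.8 V_DS² − 11.95 V_DS + 3.27 = 0, giving V_DS = 0.303 V (the root below V_ov).
I_D = (3.27 − 0.303) / 1.03 = 2.88 mA.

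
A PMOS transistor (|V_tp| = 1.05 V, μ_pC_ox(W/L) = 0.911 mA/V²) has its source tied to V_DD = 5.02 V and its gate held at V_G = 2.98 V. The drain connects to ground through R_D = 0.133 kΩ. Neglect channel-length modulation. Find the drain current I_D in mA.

V_SG = V_DD − V_G = 5.02 − 2.98 = 2.04 V, so V_ov = 2.04 − 1.05 = 0.99 V.
Assume saturation: I_D = ½ k_p V_ov² = 0.5 × 0.911 × 0.99² = 0.446 mA, giving V_SD = V_DD − I_D R_D = 5.02 − 0.446 × 0.133 = 4.96 V.
V_SD = 4.96 V ≥ V_ov = 0.99 V, confirming saturation.

I_D = 0.446 mA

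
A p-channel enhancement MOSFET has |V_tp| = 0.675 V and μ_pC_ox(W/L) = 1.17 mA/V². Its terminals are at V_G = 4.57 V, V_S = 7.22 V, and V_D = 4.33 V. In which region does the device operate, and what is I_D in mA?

Saturation; I_D = 2.28 mA

V_SG = V_S − V_G = 7.22 − 4.57 = 2.65 V; V_SD = V_S − V_D = 7.22 − 4.33 = 2.89 V.
V_ov = V_SG − |V_tp| = 2.65 − 0.675 = 1.97 V.
Since V_SD = 2.89 V ≥ V_ov = 1.97 V, the device is in saturation.
I_D = ½ k_p V_ov² = 0.5 × 1.17 × 1.97² = 2.28 mA.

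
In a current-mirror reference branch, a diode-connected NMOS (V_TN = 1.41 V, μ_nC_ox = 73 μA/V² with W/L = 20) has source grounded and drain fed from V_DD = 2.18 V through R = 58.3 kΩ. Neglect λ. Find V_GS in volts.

With gate tied to drain, V_GS = V_DS ≥ V_GS − V_TN, so the device is in saturation.
k_n = μ_nC_ox · (W/L) = 1.46 mA/V².
KCL at the drain: ½ k_n (V_GS − V_TN)² = (V_DD − V_GS)/R.
Let x = V_GS − 1.41. Then 42.6 x² + x − 0.77 = 0, giving x = 0.123 V (positive root), so V_GS = 1.53 V.
I_D = (V_DD − V_GS)/R = (2.18 − 1.53) / 58.3 = 0.0111 mA.

V_GS = 1.53 V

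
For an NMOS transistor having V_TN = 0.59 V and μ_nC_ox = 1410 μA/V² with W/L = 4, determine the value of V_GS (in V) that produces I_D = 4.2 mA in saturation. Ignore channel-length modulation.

k_n = μ_nC_ox · (W/L) = 5.64 mA/V².
In saturation I_D = ½ k_n (V_GS − V_TN)², so V_GS − V_TN = √(2 I_D / k_n) = √(2 × 4.2 / 5.64) = 1.22 V.
V_GS = 0.59 + 1.22 = 1.81 V.

V_GS = 1.81 V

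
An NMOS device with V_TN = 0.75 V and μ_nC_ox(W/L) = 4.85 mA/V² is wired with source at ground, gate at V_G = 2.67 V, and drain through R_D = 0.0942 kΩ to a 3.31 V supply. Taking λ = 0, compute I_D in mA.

V_GS = V_G = 2.67 V, so V_ov = 2.67 − 0.75 = 1.92 V.
Assume saturation: I_D = ½ k_n V_ov² = 0.5 × 4.85 × 1.92² = 8.94 mA, giving V_DS = V_DD − I_D R_D = 3.31 − 8.94 × 0.0942 = 2.47 V.
V_DS = 2.47 V ≥ V_ov = 1.92 V, confirming saturation.

I_D = 8.94 mA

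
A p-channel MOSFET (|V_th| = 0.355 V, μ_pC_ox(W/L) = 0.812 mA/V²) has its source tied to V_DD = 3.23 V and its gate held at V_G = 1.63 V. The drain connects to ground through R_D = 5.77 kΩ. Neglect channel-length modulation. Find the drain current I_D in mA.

I_D = 0.457 mA

V_SG = V_DD − V_G = 3.23 − 1.63 = 1.6 V, so V_ov = 1.6 − 0.355 = 1.25 V.
Assume saturation: I_D = ½ k_p V_ov² = 0.5 × 0.812 × 1.25² = 0.629 mA, giving V_SD = V_DD − I_D R_D = 3.23 − 0.629 × 5.77 = -0.401 V.
But -0.401 V < V_ov = 1.25 V, so the device is actually in triode.
In triode I_D = k_p[V_ov V_SD − ½ V_SD²] and I_D = (V_DD − V_SD)/R_D. Equating: 2.34 V_SD² − 6.833 V_SD + 3.23 = 0, giving V_SD = 0.593 V (the root below V_ov).
I_D = (3.23 − 0.593) / 5.77 = 0.457 mA.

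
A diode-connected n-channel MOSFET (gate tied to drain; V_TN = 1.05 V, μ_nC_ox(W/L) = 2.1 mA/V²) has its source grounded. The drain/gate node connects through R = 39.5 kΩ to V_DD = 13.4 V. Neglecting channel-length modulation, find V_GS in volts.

With gate tied to drain, V_GS = V_DS ≥ V_GS − V_TN, so the device is in saturation.
KCL at the drain: ½ k_n (V_GS − V_TN)² = (V_DD − V_GS)/R.
Let x = V_GS − 1.05. Then 41.5 x² + x − 12.35 = 0, giving x = 0.534 V (positive root), so V_GS = 1.58 V.
I_D = (V_DD − V_GS)/R = (13.4 − 1.58) / 39.5 = 0.299 mA.

V_GS = 1.58 V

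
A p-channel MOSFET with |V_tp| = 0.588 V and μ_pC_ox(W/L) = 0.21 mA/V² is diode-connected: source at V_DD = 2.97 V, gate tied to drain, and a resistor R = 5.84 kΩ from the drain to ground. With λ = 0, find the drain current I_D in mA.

I_D = 0.182 mA

With gate tied to drain, V_SG = V_SD ≥ V_SG − |V_tp|, so the device is in saturation.
KCL at the drain: ½ k_p (V_SG − |V_tp|)² = (V_DD − V_SG)/R.
Let x = V_SG − 0.588. Then 0.613 x² + x − 2.382 = 0, giving x = 1.32 V (positive root), so V_SG = 1.91 V.
I_D = (V_DD − V_SG)/R = (2.97 − 1.91) / 5.84 = 0.182 mA.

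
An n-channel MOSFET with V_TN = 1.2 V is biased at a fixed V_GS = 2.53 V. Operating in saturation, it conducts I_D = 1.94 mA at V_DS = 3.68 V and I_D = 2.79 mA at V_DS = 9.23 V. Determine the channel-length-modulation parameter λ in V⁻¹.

With V_GS fixed, I_D ∝ (1 + λ V_DS) in saturation, so I_D2/I_D1 = (1 + λ V_DS2)/(1 + λ V_DS1).
2.79/1.94 = 1.438 = (1 + 9.23 λ)/(1 + 3.68 λ).
Solving: λ (I_D1 V_DS2 − I_D2 V_DS1) = I_D2 − I_D1, so λ = (2.79 − 1.94) / (1.94 × 9.23 − 2.79 × 3.68) = 0.85 / 7.64 = 0.111 V⁻¹.

λ = 0.111 V⁻¹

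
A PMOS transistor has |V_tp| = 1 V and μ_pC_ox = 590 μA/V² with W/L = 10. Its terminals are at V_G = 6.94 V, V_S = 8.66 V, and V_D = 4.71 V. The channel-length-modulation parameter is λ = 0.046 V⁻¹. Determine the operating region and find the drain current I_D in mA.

V_SG = V_S − V_G = 8.66 − 6.94 = 1.72 V; V_SD = V_S − V_D = 8.66 − 4.71 = 3.95 V.
k_p = μ_pC_ox · (W/L) = 5.9 mA/V².
V_ov = V_SG − |V_tp| = 1.72 − 1 = 0.72 V.
Since V_SD = 3.95 V ≥ V_ov = 0.72 V, the device is in saturation.
I_D = ½ k_p V_ov² (1 + λ V_SD) = 0.5 × 5.9 × 0.72² × (1 + 0.046 × 3.95) = 1.81 mA.

Saturation; I_D = 1.81 mA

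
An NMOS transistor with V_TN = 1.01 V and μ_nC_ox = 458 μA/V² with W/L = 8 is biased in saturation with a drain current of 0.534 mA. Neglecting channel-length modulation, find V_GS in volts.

k_n = μ_nC_ox · (W/L) = 3.664 mA/V².
In saturation I_D = ½ k_n (V_GS − V_TN)², so V_GS − V_TN = √(2 I_D / k_n) = √(2 × 0.534 / 3.664) = 0.54 V.
V_GS = 1.01 + 0.54 = 1.55 V.

V_GS = 1.55 V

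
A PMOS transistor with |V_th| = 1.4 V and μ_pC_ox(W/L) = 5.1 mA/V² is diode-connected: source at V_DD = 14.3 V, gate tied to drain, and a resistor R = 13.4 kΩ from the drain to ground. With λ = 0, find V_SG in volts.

V_SG = 2.00 V

With gate tied to drain, V_SG = V_SD ≥ V_SG − |V_th|, so the device is in saturation.
KCL at the drain: ½ k_p (V_SG − |V_th|)² = (V_DD − V_SG)/R.
Let x = V_SG − 1.4. Then 34.2 x² + x − 12.9 = 0, giving x = 0.6 V (positive root), so V_SG = 2 V.
I_D = (V_DD − V_SG)/R = (14.3 − 2) / 13.4 = 0.918 mA.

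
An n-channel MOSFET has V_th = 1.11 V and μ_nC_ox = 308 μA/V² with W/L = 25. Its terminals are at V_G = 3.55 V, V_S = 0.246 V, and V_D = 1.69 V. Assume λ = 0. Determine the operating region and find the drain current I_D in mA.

V_GS = V_G − V_S = 3.55 − 0.246 = 3.3 V; V_DS = V_D − V_S = 1.69 − 0.246 = 1.44 V.
k_n = μ_nC_ox · (W/L) = 7.7 mA/V².
V_ov = V_GS − V_th = 3.3 − 1.11 = 2.19 V.
Since V_DS = 1.44 V < V_ov = 2.19 V, the device is in the triode region.
I_D = k_n [V_ov · V_DS − ½ V_DS²] = 7.7 × [2.19 × 1.44 − 0.5 × 1.44²] = 16.4 mA.

Triode; I_D = 16.4 mA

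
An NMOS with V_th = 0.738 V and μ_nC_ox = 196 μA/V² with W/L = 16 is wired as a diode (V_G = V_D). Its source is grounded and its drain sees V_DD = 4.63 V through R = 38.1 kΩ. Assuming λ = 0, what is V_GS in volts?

With gate tied to drain, V_GS = V_DS ≥ V_GS − V_th, so the device is in saturation.
k_n = μ_nC_ox · (W/L) = 3.136 mA/V².
KCL at the drain: ½ k_n (V_GS − V_th)² = (V_DD − V_GS)/R.
Let x = V_GS − 0.738. Then 59.7 x² + x − 3.892 = 0, giving x = 0.247 V (positive root), so V_GS = 0.985 V.
I_D = (V_DD − V_GS)/R = (4.63 − 0.985) / 38.1 = 0.0957 mA.

V_GS = 0.985 V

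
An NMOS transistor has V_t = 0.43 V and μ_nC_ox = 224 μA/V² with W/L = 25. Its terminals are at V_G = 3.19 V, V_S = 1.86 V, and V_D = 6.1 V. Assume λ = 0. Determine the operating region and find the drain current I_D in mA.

V_GS = V_G − V_S = 3.19 − 1.86 = 1.33 V; V_DS = V_D − V_S = 6.1 − 1.86 = 4.24 V.
k_n = μ_nC_ox · (W/L) = 5.6 mA/V².
V_ov = V_GS − V_t = 1.33 − 0.43 = 0.9 V.
Since V_DS = 4.24 V ≥ V_ov = 0.9 V, the device is in saturation.
I_D = ½ k_n V_ov² = 0.5 × 5.6 × 0.9² = 2.27 mA.

Saturation; I_D = 2.27 mA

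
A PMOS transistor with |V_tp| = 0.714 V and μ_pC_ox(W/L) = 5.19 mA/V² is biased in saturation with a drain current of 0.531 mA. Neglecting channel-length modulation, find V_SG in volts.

In saturation I_D = ½ k_p (V_SG − |V_tp|)², so V_SG − |V_tp| = √(2 I_D / k_p) = √(2 × 0.531 / 5.19) = 0.452 V.
V_SG = 0.714 + 0.452 = 1.17 V.

V_SG = 1.17 V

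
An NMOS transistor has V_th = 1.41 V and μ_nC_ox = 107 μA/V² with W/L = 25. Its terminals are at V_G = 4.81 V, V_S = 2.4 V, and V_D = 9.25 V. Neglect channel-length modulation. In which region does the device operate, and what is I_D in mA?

V_GS = V_G − V_S = 4.81 − 2.4 = 2.41 V; V_DS = V_D − V_S = 9.25 − 2.4 = 6.85 V.
k_n = μ_nC_ox · (W/L) = 2.675 mA/V².
V_ov = V_GS − V_th = 2.41 − 1.41 = 1 V.
Since V_DS = 6.85 V ≥ V_ov = 1 V, the device is in saturation.
I_D = ½ k_n V_ov² = 0.5 × 2.675 × 1² = 1.34 mA.

Saturation; I_D = 1.34 mA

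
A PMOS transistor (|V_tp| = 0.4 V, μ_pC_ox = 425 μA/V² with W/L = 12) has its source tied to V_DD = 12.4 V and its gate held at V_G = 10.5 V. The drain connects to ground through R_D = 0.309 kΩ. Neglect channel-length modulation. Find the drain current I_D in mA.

I_D = 5.74 mA

V_SG = V_DD − V_G = 12.4 − 10.5 = 1.9 V, so V_ov = 1.9 − 0.4 = 1.5 V.
k_p = μ_pC_ox · (W/L) = 5.1 mA/V².
Assume saturation: I_D = ½ k_p V_ov² = 0.5 × 5.1 × 1.5² = 5.74 mA, giving V_SD = V_DD − I_D R_D = 12.4 − 5.74 × 0.309 = 10.6 V.
V_SD = 10.6 V ≥ V_ov = 1.5 V, confirming saturation.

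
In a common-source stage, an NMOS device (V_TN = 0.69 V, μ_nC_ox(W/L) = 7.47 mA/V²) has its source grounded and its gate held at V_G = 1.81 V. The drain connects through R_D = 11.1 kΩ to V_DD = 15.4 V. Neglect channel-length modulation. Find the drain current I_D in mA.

V_GS = V_G = 1.81 V, so V_ov = 1.81 − 0.69 = 1.12 V.
Assume saturation: I_D = ½ k_n V_ov² = 0.5 × 7.47 × 1.12² = 4.69 mA, giving V_DS = V_DD − I_D R_D = 15.4 − 4.69 × 11.1 = -36.6 V.
But -36.6 V < V_ov = 1.12 V, so the device is actually in triode.
In triode I_D = k_n[V_ov V_DS − ½ V_DS²] and I_D = (V_DD − V_DS)/R_D. Equating: 41.5 V_DS² − 93.87 V_DS + 15.4 = 0, giving V_DS = 0.178 V (the root below V_ov).
I_D = (15.4 − 0.178) / 11.1 = 1.37 mA.

I_D = 1.37 mA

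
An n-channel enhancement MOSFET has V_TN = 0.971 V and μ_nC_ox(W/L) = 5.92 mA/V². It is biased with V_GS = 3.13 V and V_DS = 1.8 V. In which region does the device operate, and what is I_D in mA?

V_ov = V_GS − V_TN = 3.13 − 0.971 = 2.16 V.
Since V_DS = 1.8 V < V_ov = 2.16 V, the device is in the triode region.
I_D = k_n [V_ov · V_DS − ½ V_DS²] = 5.92 × [2.16 × 1.8 − 0.5 × 1.8²] = 13.4 mA.

Triode; I_D = 13.4 mA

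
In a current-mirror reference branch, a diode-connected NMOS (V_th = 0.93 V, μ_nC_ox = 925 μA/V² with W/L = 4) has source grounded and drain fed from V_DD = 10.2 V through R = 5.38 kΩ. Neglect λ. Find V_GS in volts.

V_GS = 1.85 V

With gate tied to drain, V_GS = V_DS ≥ V_GS − V_th, so the device is in saturation.
k_n = μ_nC_ox · (W/L) = 3.7 mA/V².
KCL at the drain: ½ k_n (V_GS − V_th)² = (V_DD − V_GS)/R.
Let x = V_GS − 0.93. Then 9.95 x² + x − 9.27 = 0, giving x = 0.916 V (positive root), so V_GS = 1.85 V.
I_D = (V_DD − V_GS)/R = (10.2 − 1.85) / 5.38 = 1.55 mA.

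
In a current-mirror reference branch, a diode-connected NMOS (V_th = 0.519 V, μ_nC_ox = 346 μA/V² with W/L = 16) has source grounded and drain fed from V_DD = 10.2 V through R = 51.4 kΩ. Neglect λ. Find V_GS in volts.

V_GS = 0.776 V

With gate tied to drain, V_GS = V_DS ≥ V_GS − V_th, so the device is in saturation.
k_n = μ_nC_ox · (W/L) = 5.536 mA/V².
KCL at the drain: ½ k_n (V_GS − V_th)² = (V_DD − V_GS)/R.
Let x = V_GS − 0.519. Then 142 x² + x − 9.681 = 0, giving x = 0.257 V (positive root), so V_GS = 0.776 V.
I_D = (V_DD − V_GS)/R = (10.2 − 0.776) / 51.4 = 0.183 mA.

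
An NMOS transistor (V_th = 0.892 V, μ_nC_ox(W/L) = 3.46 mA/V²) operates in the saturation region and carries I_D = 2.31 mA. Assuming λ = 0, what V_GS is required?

In saturation I_D = ½ k_n (V_GS − V_th)², so V_GS − V_th = √(2 I_D / k_n) = √(2 × 2.31 / 3.46) = 1.16 V.
V_GS = 0.892 + 1.16 = 2.05 V.

V_GS = 2.05 V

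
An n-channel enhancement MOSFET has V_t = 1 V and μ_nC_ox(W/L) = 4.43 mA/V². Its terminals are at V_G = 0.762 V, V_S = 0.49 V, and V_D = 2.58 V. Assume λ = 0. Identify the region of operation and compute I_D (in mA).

V_GS = V_G − V_S = 0.762 − 0.49 = 0.272 V; V_DS = V_D − V_S = 2.58 − 0.49 = 2.09 V.
V_GS = 0.272 V < V_t = 1 V, so the transistor is in cutoff.

Cutoff; I_D = 0 mA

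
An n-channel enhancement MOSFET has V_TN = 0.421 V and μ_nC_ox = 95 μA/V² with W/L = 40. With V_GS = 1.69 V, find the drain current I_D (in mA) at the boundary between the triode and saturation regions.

At the boundary V_DS = V_ov = V_GS − V_TN = 1.69 − 0.421 = 1.27 V.
k_n = μ_nC_ox · (W/L) = 3.8 mA/V².
I_D = ½ k_n V_ov² = 0.5 × 3.8 × 1.27² = 3.06 mA.

I_D = 3.06 mA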